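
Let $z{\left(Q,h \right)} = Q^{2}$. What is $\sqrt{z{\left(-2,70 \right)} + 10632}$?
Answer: $2 \sqrt{2659} \approx 103.13$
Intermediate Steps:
$\sqrt{z{\left(-2,70 \right)} + 10632} = \sqrt{\left(-2\right)^{2} + 10632} = \sqrt{4 + 10632} = \sqrt{10636} = 2 \sqrt{2659}$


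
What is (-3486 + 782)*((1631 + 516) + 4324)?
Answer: -17497584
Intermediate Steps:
(-3486 + 782)*((1631 + 516) + 4324) = -2704*(2147 + 4324) = -2704*6471 = -17497584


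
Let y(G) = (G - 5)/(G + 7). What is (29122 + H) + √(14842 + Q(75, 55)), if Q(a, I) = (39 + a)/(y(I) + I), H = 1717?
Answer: 30839 + √11106683905/865 ≈ 30961.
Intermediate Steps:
y(G) = (-5 + G)/(7 + G)
Q(a, I) = (39 + a)/(I + (-5 + I)/(7 + I)) (Q(a, I) = (39 + a)/((-5 + I)/(7 + I) + I) = (39 + a)/(I + (-5 + I)/(7 + I)))
(29122 + H) + √(14842 + Q(75, 55)) = (29122 + 1717) + √(14842 + (7 + 55)*(39 + 75)/(-5 + 55 + 55*(7 + 55))) = 30839 + √(14842 + 62*114/(-5 + 55 + 55*62)) = 30839 + √(14842 + 62*114/(-5 + 55 + 3410)) = 30839 + √(14842 + 62*114/3460) = 30839 + √(14842 + (1/3460)*62*114) = 30839 + √(14842 + 1767/865) = 30839 + √(12840097/865) = 30839 + √11106683905/865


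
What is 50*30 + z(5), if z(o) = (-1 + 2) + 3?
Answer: 1504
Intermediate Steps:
z(o) = 4 (z(o) = 1 + 3 = 4)
50*30 + z(5) = 50*30 + 4 = 1500 + 4 = 1504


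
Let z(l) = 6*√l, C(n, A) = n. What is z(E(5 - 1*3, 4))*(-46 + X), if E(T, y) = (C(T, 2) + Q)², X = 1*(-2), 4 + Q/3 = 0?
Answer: -2880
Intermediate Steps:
Q = -12 (Q = -12 + 3*0 = -12 + 0 = -12)
X = -2
E(T, y) = (-12 + T)² (E(T, y) = (T - 12)² = (-12 + T)²)
z(E(5 - 1*3, 4))*(-46 + X) = (6*√((-12 + (5 - 1*3))²))*(-46 - 2) = (6*√((-12 + (5 - 3))²))*(-48) = (6*√((-12 + 2)²))*(-48) = (6*√((-10)²))*(-48) = (6*√100)*(-48) = (6*10)*(-48) = 60*(-48) = -2880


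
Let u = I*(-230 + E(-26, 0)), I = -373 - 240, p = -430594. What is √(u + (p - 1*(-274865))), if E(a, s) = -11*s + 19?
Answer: I*√26386 ≈ 162.44*I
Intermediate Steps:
I = -613
E(a, s) = 19 - 11*s
u = 129343 (u = -613*(-230 + (19 - 11*0)) = -613*(-230 + (19 + 0)) = -613*(-230 + 19) = -613*(-211) = 129343)
√(u + (p - 1*(-274865))) = √(129343 + (-430594 - 1*(-274865))) = √(129343 + (-430594 + 274865)) = √(129343 - 155729) = √(-26386) = I*√26386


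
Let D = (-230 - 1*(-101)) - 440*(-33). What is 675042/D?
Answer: 225014/4797 ≈ 46.907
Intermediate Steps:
D = 14391 (D = (-230 + 101) + 14520 = -129 + 14520 = 14391)
675042/D = 675042/14391 = 675042*(1/14391) = 225014/4797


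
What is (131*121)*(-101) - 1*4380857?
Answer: -5981808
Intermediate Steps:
(131*121)*(-101) - 1*4380857 = 15851*(-101) - 4380857 = -1600951 - 4380857 = -5981808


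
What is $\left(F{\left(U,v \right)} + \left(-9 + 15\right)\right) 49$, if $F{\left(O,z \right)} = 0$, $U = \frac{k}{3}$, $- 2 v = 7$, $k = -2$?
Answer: $294$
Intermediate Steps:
$v = - \frac{7}{2}$ ($v = \left(- \frac{1}{2}\right) 7 = - \frac{7}{2} \approx -3.5$)
$U = - \frac{2}{3} \approx -0.66667$
$\left(F{\left(U,v \right)} + \left(-9 + 15\right)\right) 49 = \left(0 + \left(-9 + 15\right)\right) 49 = \left(0 + 6\right) 49 = 6 \cdot 49 = 294$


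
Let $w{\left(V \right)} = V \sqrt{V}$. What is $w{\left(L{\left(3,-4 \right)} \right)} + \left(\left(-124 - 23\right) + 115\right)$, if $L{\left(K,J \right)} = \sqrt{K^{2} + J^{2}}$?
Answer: $-32 + 5 \sqrt{5} \approx -20.82$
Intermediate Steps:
$L{\left(K,J \right)} = \sqrt{J^{2} + K^{2}}$
$w{\left(V \right)} = V^{\frac{3}{2}}$
$w{\left(L{\left(3,-4 \right)} \right)} + \left(\left(-124 - 23\right) + 115\right) = \left(\sqrt{\left(-4\right)^{2} + 3^{2}}\right)^{\frac{3}{2}} + \left(\left(-124 - 23\right) + 115\right) = \left(\sqrt{16 + 9}\right)^{\frac{3}{2}} + \left(-147 + 115\right) = \left(\sqrt{25}\right)^{\frac{3}{2}} - 32 = 5^{\frac{3}{2}} - 32 = 5 \sqrt{5} - 32 = -32 + 5 \sqrt{5}$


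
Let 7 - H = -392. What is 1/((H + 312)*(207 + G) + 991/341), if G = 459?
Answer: 341/161473357 ≈ 2.1118e-6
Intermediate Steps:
H = 399 (H = 7 - 1*(-392) = 7 + 392 = 399)
1/((H + 312)*(207 + G) + 991/341) = 1/((399 + 312)*(207 + 459) + 991/341) = 1/(711*666 + 991*(1/341)) = 1/(473526 + 991/341) = 1/(161473357/341) = 341/161473357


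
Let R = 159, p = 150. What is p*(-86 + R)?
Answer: 10950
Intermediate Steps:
p*(-86 + R) = 150*(-86 + 159) = 150*73 = 10950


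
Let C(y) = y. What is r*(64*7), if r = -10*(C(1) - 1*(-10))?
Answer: -49280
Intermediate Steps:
r = -110 (r = -10*(1 - 1*(-10)) = -10*(1 + 10) = -10*11 = -110)
r*(64*7) = -7040*7 = -110*448 = -49280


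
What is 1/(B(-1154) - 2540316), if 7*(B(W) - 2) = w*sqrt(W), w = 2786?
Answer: -1270157/3226689008406 - 199*I*sqrt(1154)/3226689008406 ≈ -3.9364e-7 - 2.0951e-9*I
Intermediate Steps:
B(W) = 2 + 398*sqrt(W) (B(W) = 2 + (2786*sqrt(W))/7 = 2 + 398*sqrt(W))
1/(B(-1154) - 2540316) = 1/((2 + 398*sqrt(-1154)) - 2540316) = 1/((2 + 398*(I*sqrt(1154))) - 2540316) = 1/((2 + 398*I*sqrt(1154)) - 2540316) = 1/(-2540314 + 398*I*sqrt(1154))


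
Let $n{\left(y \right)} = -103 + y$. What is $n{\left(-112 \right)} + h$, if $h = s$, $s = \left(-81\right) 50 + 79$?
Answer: $-4186$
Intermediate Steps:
$s = -3971$ ($s = -4050 + 79 = -3971$)
$h = -3971$
$n{\left(-112 \right)} + h = \left(-103 - 112\right) - 3971 = -215 - 3971 = -4186$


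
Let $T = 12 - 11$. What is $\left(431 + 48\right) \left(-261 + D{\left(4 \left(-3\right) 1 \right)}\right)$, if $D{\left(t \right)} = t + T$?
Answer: $-130288$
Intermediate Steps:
$T = 1$
$D{\left(t \right)} = 1 + t$ ($D{\left(t \right)} = t + 1 = 1 + t$)
$\left(431 + 48\right) \left(-261 + D{\left(4 \left(-3\right) 1 \right)}\right) = \left(431 + 48\right) \left(-261 + \left(1 + 4 \left(-3\right) 1\right)\right) = 479 \left(-261 + \left(1 - 12\right)\right) = 479 \left(-261 - 11\right) = 479 \left(-272\right) = -130288$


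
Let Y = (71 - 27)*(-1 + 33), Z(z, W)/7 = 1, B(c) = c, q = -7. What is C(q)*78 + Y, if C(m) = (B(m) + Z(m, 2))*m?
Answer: 1408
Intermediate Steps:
Z(z, W) = 7 (Z(z, W) = 7*1 = 7)
C(m) = m*(7 + m) (C(m) = (m + 7)*m = (7 + m)*m = m*(7 + m))
Y = 1408 (Y = 44*32 = 1408)
C(q)*78 + Y = -7*(7 - 7)*78 + 1408 = -7*0*78 + 1408 = 0*78 + 1408 = 0 + 1408 = 1408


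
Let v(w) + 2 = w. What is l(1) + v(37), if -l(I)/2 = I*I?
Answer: 33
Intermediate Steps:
l(I) = -2*I² (l(I) = -2*I*I = -2*I²)
v(w) = -2 + w
l(1) + v(37) = -2*1² + (-2 + 37) = -2*1 + 35 = -2 + 35 = 33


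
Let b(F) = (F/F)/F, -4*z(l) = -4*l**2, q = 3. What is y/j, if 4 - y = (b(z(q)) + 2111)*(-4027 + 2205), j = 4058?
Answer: 17309018/18261 ≈ 947.87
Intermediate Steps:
z(l) = l**2 (z(l) = -(-1)*l**2 = l**2)
b(F) = 1/F
y = 34618036/9 (y = 4 - (1/(3**2) + 2111)*(-4027 + 2205) = 4 - (1/9 + 2111)*(-1822) = 4 - 19000*(-1822)/9 = 4 - 1*(-34618000/9) = 4 + 34618000/9 = 34618036/9 ≈ 3.8464e+6)
y/j = (34618036/9)/4058 = (34618036/9)*(1/4058) = 17309018/18261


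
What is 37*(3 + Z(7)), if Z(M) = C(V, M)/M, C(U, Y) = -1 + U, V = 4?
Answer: 888/7 ≈ 126.86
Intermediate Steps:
Z(M) = 3/M (Z(M) = (-1 + 4)/M = 3/M)
37*(3 + Z(7)) = 37*(3 + 3/7) = 37*(24/7) = 888/7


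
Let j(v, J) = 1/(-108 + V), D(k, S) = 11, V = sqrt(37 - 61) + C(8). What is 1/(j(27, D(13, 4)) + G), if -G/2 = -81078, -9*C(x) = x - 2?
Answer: 5756105258/933386951353395 + 2*I*sqrt(6)/311128983784465 ≈ 6.1669e-6 + 1.5746e-14*I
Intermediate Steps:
C(x) = 2/9 - x/9 (C(x) = -(x - 2)/9 = -(-2 + x)/9 = 2/9 - x/9)
V = -2/3 + 2*I*sqrt(6) (V = sqrt(37 - 61) + (2/9 - 1/9*8) = sqrt(-24) + (2/9 - 8/9) = 2*I*sqrt(6) - 2/3 = -2/3 + 2*I*sqrt(6) ≈ -0.66667 + 4.899*I)
j(v, J) = 1/(-326/3 + 2*I*sqrt(6)) (j(v, J) = 1/(-108 + (-2/3 + 2*I*sqrt(6))) = 1/(-326/3 + 2*I*sqrt(6)))
G = 162156 (G = -2*(-81078) = 162156)
1/(j(27, D(13, 4)) + G) = 1/((-489/53246 - 9*I*sqrt(6)/53246) + 162156) = 1/(8634157887/53246 - 9*I*sqrt(6)/53246)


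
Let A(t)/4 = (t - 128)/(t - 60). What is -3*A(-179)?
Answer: -3684/239 ≈ -15.414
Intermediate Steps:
A(t) = 4*(-128 + t)/(-60 + t) (A(t) = 4*((t - 128)/(t - 60)) = 4*((-128 + t)/(-60 + t)) = 4*(-128 + t)/(-60 + t))
-3*A(-179) = -12*(-128 - 179)/(-60 - 179) = -12*(-307)/(-239) = -12*(-1)*(-307)/239 = -3*1228/239 = -3684/239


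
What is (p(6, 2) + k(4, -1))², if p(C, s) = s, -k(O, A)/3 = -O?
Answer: 196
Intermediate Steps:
k(O, A) = 3*O (k(O, A) = -(-3)*O = 3*O)
(p(6, 2) + k(4, -1))² = (2 + 3*4)² = (2 + 12)² = 14² = 196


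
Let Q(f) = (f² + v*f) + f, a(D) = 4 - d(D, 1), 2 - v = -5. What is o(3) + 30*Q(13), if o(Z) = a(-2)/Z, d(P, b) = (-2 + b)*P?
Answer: 24572/3 ≈ 8190.7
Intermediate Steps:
v = 7 (v = 2 - 1*(-5) = 2 + 5 = 7)
d(P, b) = P*(-2 + b)
a(D) = 4 + D (a(D) = 4 - D*(-2 + 1) = 4 - D*(-1) = 4 - (-1)*D = 4 + D)
o(Z) = 2/Z (o(Z) = (4 - 2)/Z = 2/Z)
Q(f) = f² + 8*f (Q(f) = (f² + 7*f) + f = f² + 8*f)
o(3) + 30*Q(13) = 2/3 + 30*(13*(8 + 13)) = 2*(⅓) + 30*(13*21) = ⅔ + 30*273 = ⅔ + 8190 = 24572/3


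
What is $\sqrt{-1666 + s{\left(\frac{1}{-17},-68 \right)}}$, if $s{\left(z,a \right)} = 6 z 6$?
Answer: $\frac{i \sqrt{482086}}{17} \approx 40.843 i$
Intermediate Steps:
$s{\left(z,a \right)} = 36 z$
$\sqrt{-1666 + s{\left(\frac{1}{-17},-68 \right)}} = \sqrt{-1666 + \frac{36}{-17}} = \sqrt{-1666 + 36 \left(- \frac{1}{17}\right)} = \sqrt{-1666 - \frac{36}{17}} = \sqrt{- \frac{28358}{17}} = \frac{i \sqrt{482086}}{17}$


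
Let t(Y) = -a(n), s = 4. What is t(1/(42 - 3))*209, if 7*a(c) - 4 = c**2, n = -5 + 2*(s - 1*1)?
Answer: -1045/7 ≈ -149.29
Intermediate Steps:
n = 1 (n = -5 + 2*(4 - 1*1) = -5 + 2*(4 - 1) = -5 + 2*3 = -5 + 6 = 1)
a(c) = 4/7 + c**2/7
t(Y) = -5/7 (t(Y) = -(4/7 + (1/7)*1**2) = -(4/7 + (1/7)*1) = -(4/7 + 1/7) = -1*5/7 = -5/7)
t(1/(42 - 3))*209 = -5/7*209 = -1045/7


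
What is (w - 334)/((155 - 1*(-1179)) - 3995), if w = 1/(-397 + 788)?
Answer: 43531/346817 ≈ 0.12552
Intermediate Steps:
w = 1/391 ≈ 0.0025575
(w - 334)/((155 - 1*(-1179)) - 3995) = (1/391 - 334)/((155 - 1*(-1179)) - 3995) = -130593/(391*((155 + 1179) - 3995)) = -130593/(391*(1334 - 3995)) = -130593/391/(-2661) = -130593/391*(-1/2661) = 43531/346817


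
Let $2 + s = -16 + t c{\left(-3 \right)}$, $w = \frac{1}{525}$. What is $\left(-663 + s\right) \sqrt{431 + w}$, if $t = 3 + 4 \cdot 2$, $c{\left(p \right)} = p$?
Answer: $- \frac{68 \sqrt{1187949}}{5} \approx -14823.0$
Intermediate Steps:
$w = \frac{1}{525} \approx 0.0019048$
$t = 11$ ($t = 3 + 8 = 11$)
$s = -51$ ($s = -2 + \left(-16 + 11 \left(-3\right)\right) = -2 - 49 = -51$)
$\left(-663 + s\right) \sqrt{431 + w} = \left(-663 - 51\right) \sqrt{431 + \frac{1}{525}} = - 714 \sqrt{\frac{226276}{525}} = - 714 \frac{2 \sqrt{1187949}}{105} = - \frac{68 \sqrt{1187949}}{5}$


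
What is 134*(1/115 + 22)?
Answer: 339154/115 ≈ 2949.2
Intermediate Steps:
134*(1/115 + 22) = 134*(2531/115) = 339154/115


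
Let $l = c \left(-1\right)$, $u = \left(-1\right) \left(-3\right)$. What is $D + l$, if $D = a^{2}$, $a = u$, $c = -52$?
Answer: $61$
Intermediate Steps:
$u = 3$
$a = 3$
$l = 52$ ($l = \left(-52\right) \left(-1\right) = 52$)
$D = 9$ ($D = 3^{2} = 9$)
$D + l = 9 + 52 = 61$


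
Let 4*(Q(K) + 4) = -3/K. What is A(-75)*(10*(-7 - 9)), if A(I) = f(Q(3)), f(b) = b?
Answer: 680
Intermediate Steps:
Q(K) = -4 - 3/(4*K) (Q(K) = -4 + (-3/K)/4 = -4 - 3/(4*K))
A(I) = -17/4 (A(I) = -4 - ¾/3 = -4 - ¾*⅓ = -4 - ¼ = -17/4)
A(-75)*(10*(-7 - 9)) = -85*(-7 - 9)/2 = -85*(-16)/2 = -17/4*(-160) = 680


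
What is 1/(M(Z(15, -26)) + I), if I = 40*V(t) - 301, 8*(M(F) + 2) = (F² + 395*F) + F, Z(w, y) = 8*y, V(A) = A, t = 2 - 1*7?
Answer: -1/5391 ≈ -0.00018549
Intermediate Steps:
t = -5 (t = 2 - 7 = -5)
M(F) = -2 + F²/8 + 99*F/2 (M(F) = -2 + ((F² + 395*F) + F)/8 = -2 + (F² + 396*F)/8 = -2 + (F²/8 + 99*F/2) = -2 + F²/8 + 99*F/2)
I = -501 (I = 40*(-5) - 301 = -200 - 301 = -501)
1/(M(Z(15, -26)) + I) = 1/((-2 + (8*(-26))²/8 + 99*(8*(-26))/2) - 501) = 1/((-2 + (⅛)*(-208)² + (99/2)*(-208)) - 501) = 1/((-2 + (⅛)*43264 - 10296) - 501) = 1/((-2 + 5408 - 10296) - 501) = 1/(-4890 - 501) = 1/(-5391) = -1/5391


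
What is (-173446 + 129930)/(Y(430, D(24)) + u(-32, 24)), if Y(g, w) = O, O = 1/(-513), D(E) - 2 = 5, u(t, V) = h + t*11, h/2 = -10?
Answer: 22323708/190837 ≈ 116.98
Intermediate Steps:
h = -20 (h = 2*(-10) = -20)
u(t, V) = -20 + 11*t (u(t, V) = -20 + t*11 = -20 + 11*t)
D(E) = 7 (D(E) = 2 + 5 = 7)
O = -1/513 ≈ -0.0019493
Y(g, w) = -1/513
(-173446 + 129930)/(Y(430, D(24)) + u(-32, 24)) = (-173446 + 129930)/(-1/513 + (-20 + 11*(-32))) = -43516/(-1/513 + (-20 - 352)) = -43516/(-1/513 - 372) = -43516/(-190837/513) = -43516*(-513/190837) = 22323708/190837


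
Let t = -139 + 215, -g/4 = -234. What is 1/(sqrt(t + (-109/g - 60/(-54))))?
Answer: 6*sqrt(1873742)/72067 ≈ 0.11396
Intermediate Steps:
g = 936 (g = -4*(-234) = 936)
t = 76
1/(sqrt(t + (-109/g - 60/(-54)))) = 1/(sqrt(76 + (-109/936 - 60/(-54)))) = 1/(sqrt(76 + (-109*1/936 - 60*(-1/54)))) = 1/(sqrt(76 + (-109/936 + 10/9))) = 1/(sqrt(76 + 931/936)) = 1/(sqrt(72067/936)) = 1/(sqrt(1873742)/156) = 6*sqrt(1873742)/72067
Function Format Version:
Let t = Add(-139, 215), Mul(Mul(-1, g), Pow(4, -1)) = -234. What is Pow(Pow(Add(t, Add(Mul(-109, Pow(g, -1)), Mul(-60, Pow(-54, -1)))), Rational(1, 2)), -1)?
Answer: Mul(Rational(6, 72067), Pow(1873742, Rational(1, 2))) ≈ 0.11396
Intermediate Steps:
g = 936 (g = Mul(-4, -234) = 936)
t = 76
Pow(Pow(Add(t, Add(Mul(-109, Pow(g, -1)), Mul(-60, Pow(-54, -1)))), Rational(1, 2)), -1) = Pow(Pow(Add(76, Add(Mul(-109, Pow(936, -1)), Mul(-60, Pow(-54, -1)))), Rational(1, 2)), -1) = Pow(Pow(Add(76, Add(Mul(-109, Rational(1, 936)), Mul(-60, Rational(-1, 54)))), Rational(1, 2)), -1) = Pow(Pow(Add(76, Add(Rational(-109, 936), Rational(10, 9))), Rational(1, 2)), -1) = Pow(Pow(Add(76, Rational(931, 936)), Rational(1, 2)), -1) = Pow(Pow(Rational(72067, 936), Rational(1, 2)), -1) = Pow(Mul(Rational(1, 156), Pow(1873742, Rational(1, 2))), -1) = Mul(Rational(6, 72067), Pow(1873742, Rational(1, 2)))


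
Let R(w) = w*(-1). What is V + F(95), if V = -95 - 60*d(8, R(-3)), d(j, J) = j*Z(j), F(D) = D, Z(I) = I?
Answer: -3840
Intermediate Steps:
R(w) = -w
d(j, J) = j² (d(j, J) = j*j = j²)
V = -3935 (V = -95 - 60*8² = -95 - 60*64 = -95 - 3840 = -3935)
V + F(95) = -3935 + 95 = -3840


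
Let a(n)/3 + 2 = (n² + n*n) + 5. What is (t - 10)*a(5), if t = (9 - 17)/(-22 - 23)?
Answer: -23426/15 ≈ -1561.7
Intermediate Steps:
a(n) = 9 + 6*n² (a(n) = -6 + 3*((n² + n*n) + 5) = -6 + 3*((n² + n²) + 5) = -6 + 3*(2*n² + 5) = -6 + 3*(5 + 2*n²) = -6 + (15 + 6*n²) = 9 + 6*n²)
t = 8/45 (t = -8/(-45) = -8*(-1/45) = 8/45 ≈ 0.17778)
(t - 10)*a(5) = (8/45 - 10)*(9 + 6*5²) = -442*(9 + 6*25)/45 = -442*(9 + 150)/45 = -442/45*159 = -23426/15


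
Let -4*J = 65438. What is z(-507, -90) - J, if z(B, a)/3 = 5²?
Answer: 32869/2 ≈ 16435.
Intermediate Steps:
z(B, a) = 75 (z(B, a) = 3*5² = 3*25 = 75)
J = -32719/2 (J = -¼*65438 = -32719/2 ≈ -16360.)
z(-507, -90) - J = 75 - 1*(-32719/2) = 75 + 32719/2 = 32869/2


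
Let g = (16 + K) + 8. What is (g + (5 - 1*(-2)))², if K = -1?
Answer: 900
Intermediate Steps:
g = 23 (g = (16 - 1) + 8 = 15 + 8 = 23)
(g + (5 - 1*(-2)))² = (23 + (5 - 1*(-2)))² = (23 + (5 + 2))² = (23 + 7)² = 30² = 900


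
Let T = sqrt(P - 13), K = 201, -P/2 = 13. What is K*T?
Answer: 201*I*sqrt(39) ≈ 1255.2*I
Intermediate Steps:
P = -26 (P = -2*13 = -26)
T = I*sqrt(39) (T = sqrt(-26 - 13) = sqrt(-39) = I*sqrt(39) ≈ 6.245*I)
K*T = 201*(I*sqrt(39)) = 201*I*sqrt(39)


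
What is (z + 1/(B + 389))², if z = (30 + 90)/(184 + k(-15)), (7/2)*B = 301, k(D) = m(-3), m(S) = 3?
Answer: 3270352969/7889880625 ≈ 0.41450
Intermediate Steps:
k(D) = 3
B = 86 (B = (2/7)*301 = 86)
z = 120/187 (z = (30 + 90)/(184 + 3) = 120/187 ≈ 0.64171)
(z + 1/(B + 389))² = (120/187 + 1/(86 + 389))² = (120/187 + 1/475)² = (57187/88825)² = 3270352969/7889880625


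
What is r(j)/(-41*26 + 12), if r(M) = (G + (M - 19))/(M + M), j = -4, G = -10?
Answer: -33/8432 ≈ -0.0039137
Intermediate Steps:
r(M) = (-29 + M)/(2*M) (r(M) = (-10 + (M - 19))/(M + M) = (-10 + (-19 + M))/((2*M)) = (-29 + M)*(1/(2*M)) = (-29 + M)/(2*M))
r(j)/(-41*26 + 12) = ((½)*(-29 - 4)/(-4))/(-41*26 + 12) = ((½)*(-¼)*(-33))/(-1066 + 12) = (33/8)/(-1054) = (33/8)*(-1/1054) = -33/8432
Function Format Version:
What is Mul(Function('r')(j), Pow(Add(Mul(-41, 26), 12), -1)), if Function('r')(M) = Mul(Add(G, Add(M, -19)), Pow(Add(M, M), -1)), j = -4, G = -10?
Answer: Rational(-33, 8432) ≈ -0.0039137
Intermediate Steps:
Function('r')(M) = Mul(Rational(1, 2), Pow(M, -1), Add(-29, M)) (Function('r')(M) = Mul(Add(-10, Add(M, -19)), Pow(Add(M, M), -1)) = Mul(Add(-10, Add(-19, M)), Pow(Mul(2, M), -1)) = Mul(Add(-29, M), Mul(Rational(1, 2), Pow(M, -1))) = Mul(Rational(1, 2), Pow(M, -1), Add(-29, M)))
Mul(Function('r')(j), Pow(Add(Mul(-41, 26), 12), -1)) = Mul(Mul(Rational(1, 2), Pow(-4, -1), Add(-29, -4)), Pow(Add(Mul(-41, 26), 12), -1)) = Mul(Mul(Rational(1, 2), Rational(-1, 4), -33), Pow(Add(-1066, 12), -1)) = Mul(Rational(33, 8), Pow(-1054, -1)) = Mul(Rational(33, 8), Rational(-1, 1054)) = Rational(-33, 8432)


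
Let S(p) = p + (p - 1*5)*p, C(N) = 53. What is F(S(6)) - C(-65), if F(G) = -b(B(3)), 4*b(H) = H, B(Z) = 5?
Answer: -217/4 ≈ -54.250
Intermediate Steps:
b(H) = H/4
S(p) = p + p*(-5 + p) (S(p) = p + (p - 5)*p = p + (-5 + p)*p = p + p*(-5 + p))
F(G) = -5/4
F(S(6)) - C(-65) = -5/4 - 1*53 = -5/4 - 53 = -217/4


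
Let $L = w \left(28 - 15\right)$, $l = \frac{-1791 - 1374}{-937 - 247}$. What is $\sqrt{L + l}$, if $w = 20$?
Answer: $\frac{\sqrt{23014370}}{296} \approx 16.207$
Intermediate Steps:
$l = \frac{3165}{1184}$ ($l = - \frac{3165}{-1184} = \left(-3165\right) \left(- \frac{1}{1184}\right) = \frac{3165}{1184} \approx 2.6731$)
$L = 260$ ($L = 20 \left(28 - 15\right) = 20 \cdot 13 = 260$)
$\sqrt{L + l} = \sqrt{260 + \frac{3165}{1184}} = \sqrt{\frac{311005}{1184}} = \frac{\sqrt{23014370}}{296}$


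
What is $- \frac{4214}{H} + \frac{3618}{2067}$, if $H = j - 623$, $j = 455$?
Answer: $\frac{221861}{8268} \approx 26.834$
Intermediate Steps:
$H = -168$ ($H = 455 - 623 = -168$)
$- \frac{4214}{H} + \frac{3618}{2067} = - \frac{4214}{-168} + \frac{3618}{2067} = \left(-4214\right) \left(- \frac{1}{168}\right) + 3618 \cdot \frac{1}{2067} = \frac{301}{12} + \frac{1206}{689} = \frac{221861}{8268}$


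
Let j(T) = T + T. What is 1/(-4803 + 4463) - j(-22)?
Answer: 14959/340 ≈ 43.997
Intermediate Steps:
j(T) = 2*T
1/(-4803 + 4463) - j(-22) = 1/(-4803 + 4463) - 2*(-22) = 1/(-340) - 1*(-44) = -1/340 + 44 = 14959/340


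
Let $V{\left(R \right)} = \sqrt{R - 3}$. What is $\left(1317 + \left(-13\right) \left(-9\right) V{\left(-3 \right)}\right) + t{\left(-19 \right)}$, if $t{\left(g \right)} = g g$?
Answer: $1678 + 117 i \sqrt{6} \approx 1678.0 + 286.59 i$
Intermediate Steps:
$V{\left(R \right)} = \sqrt{-3 + R}$
$t{\left(g \right)} = g^{2}$
$\left(1317 + \left(-13\right) \left(-9\right) V{\left(-3 \right)}\right) + t{\left(-19 \right)} = \left(1317 + \left(-13\right) \left(-9\right) \sqrt{-3 - 3}\right) + \left(-19\right)^{2} = \left(1317 + 117 \sqrt{-6}\right) + 361 = \left(1317 + 117 i \sqrt{6}\right) + 361 = 1678 + 117 i \sqrt{6}$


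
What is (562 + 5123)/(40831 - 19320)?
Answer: 5685/21511 ≈ 0.26428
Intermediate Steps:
(562 + 5123)/(40831 - 19320) = 5685/21511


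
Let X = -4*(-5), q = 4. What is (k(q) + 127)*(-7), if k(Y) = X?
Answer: -1029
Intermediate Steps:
X = 20
k(Y) = 20
(k(q) + 127)*(-7) = (20 + 127)*(-7) = 147*(-7) = -1029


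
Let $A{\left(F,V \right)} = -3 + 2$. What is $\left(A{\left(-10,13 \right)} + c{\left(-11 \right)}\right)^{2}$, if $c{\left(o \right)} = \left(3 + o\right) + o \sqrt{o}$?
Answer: $-1250 + 198 i \sqrt{11} \approx -1250.0 + 656.69 i$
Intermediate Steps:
$A{\left(F,V \right)} = -1$
$c{\left(o \right)} = 3 + o + o^{\frac{3}{2}}$ ($c{\left(o \right)} = \left(3 + o\right) + o^{\frac{3}{2}} = 3 + o + o^{\frac{3}{2}}$)
$\left(A{\left(-10,13 \right)} + c{\left(-11 \right)}\right)^{2} = \left(-1 + \left(3 - 11 + \left(-11\right)^{\frac{3}{2}}\right)\right)^{2} = \left(-1 - \left(8 + 11 i \sqrt{11}\right)\right)^{2} = \left(-9 - 11 i \sqrt{11}\right)^{2}$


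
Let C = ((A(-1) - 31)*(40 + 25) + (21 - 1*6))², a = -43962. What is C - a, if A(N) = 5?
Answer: 2849587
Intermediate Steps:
C = 2805625 (C = ((5 - 31)*(40 + 25) + (21 - 1*6))² = (-26*65 + (21 - 6))² = (-1690 + 15)² = (-1675)² = 2805625)
C - a = 2805625 - 1*(-43962) = 2805625 + 43962 = 2849587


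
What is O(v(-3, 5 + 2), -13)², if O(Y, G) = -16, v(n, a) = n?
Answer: 256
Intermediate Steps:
O(v(-3, 5 + 2), -13)² = (-16)² = 256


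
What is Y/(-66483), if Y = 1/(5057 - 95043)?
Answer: 1/5982539238 ≈ 1.6715e-10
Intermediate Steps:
Y = -1/89986 (Y = 1/(-89986) = -1/89986 ≈ -1.1113e-5)
Y/(-66483) = -1/89986/(-66483) = -1/89986*(-1/66483) = 1/5982539238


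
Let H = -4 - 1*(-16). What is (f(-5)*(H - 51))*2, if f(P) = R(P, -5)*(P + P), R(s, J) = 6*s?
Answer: -23400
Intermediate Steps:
H = 12 (H = -4 + 16 = 12)
f(P) = 12*P² (f(P) = (6*P)*(P + P) = (6*P)*(2*P) = 12*P²)
(f(-5)*(H - 51))*2 = ((12*(-5)²)*(12 - 51))*2 = ((12*25)*(-39))*2 = (300*(-39))*2 = -11700*2 = -23400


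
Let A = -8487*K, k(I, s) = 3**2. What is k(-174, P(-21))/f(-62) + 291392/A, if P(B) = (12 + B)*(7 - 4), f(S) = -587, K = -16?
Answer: 10614061/4981869 ≈ 2.1305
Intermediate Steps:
P(B) = 36 + 3*B (P(B) = (12 + B)*3 = 36 + 3*B)
k(I, s) = 9
A = 135792 (A = -8487*(-16) = 135792)
k(-174, P(-21))/f(-62) + 291392/A = 9/(-587) + 291392/135792 = 9*(-1/587) + 291392*(1/135792) = -9/587 + 18212/8487 = 10614061/4981869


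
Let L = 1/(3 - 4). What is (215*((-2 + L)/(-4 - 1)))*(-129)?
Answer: -16641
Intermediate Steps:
L = -1 (L = 1/(-1) = -1)
(215*((-2 + L)/(-4 - 1)))*(-129) = (215*((-2 - 1)/(-4 - 1)))*(-129) = (215*(-3/(-5)))*(-129) = (215*(-3*(-⅕)))*(-129) = (215*(⅗))*(-129) = 129*(-129) = -16641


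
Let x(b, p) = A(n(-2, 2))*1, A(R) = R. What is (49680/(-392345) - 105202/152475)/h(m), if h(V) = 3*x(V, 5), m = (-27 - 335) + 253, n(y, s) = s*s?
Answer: -4885043669/71787364650 ≈ -0.068049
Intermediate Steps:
n(y, s) = s²
x(b, p) = 4 (x(b, p) = 2²*1 = 4*1 = 4)
m = -109 (m = -362 + 253 = -109)
h(V) = 12 (h(V) = 3*4 = 12)
(49680/(-392345) - 105202/152475)/h(m) = (49680/(-392345) - 105202/152475)/12 = (49680*(-1/392345) - 105202*1/152475)*(1/12) = (-9936/78469 - 105202/152475)*(1/12) = -9770087338/11964560775*1/12 = -4885043669/71787364650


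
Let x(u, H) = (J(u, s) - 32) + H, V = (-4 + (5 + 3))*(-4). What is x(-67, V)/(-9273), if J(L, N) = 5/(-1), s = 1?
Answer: 53/9273 ≈ 0.0057155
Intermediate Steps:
V = -16 (V = (-4 + 8)*(-4) = 4*(-4) = -16)
J(L, N) = -5 (J(L, N) = 5*(-1) = -5)
x(u, H) = -37 + H (x(u, H) = (-5 - 32) + H = -37 + H)
x(-67, V)/(-9273) = (-37 - 16)/(-9273) = -53*(-1/9273) = 53/9273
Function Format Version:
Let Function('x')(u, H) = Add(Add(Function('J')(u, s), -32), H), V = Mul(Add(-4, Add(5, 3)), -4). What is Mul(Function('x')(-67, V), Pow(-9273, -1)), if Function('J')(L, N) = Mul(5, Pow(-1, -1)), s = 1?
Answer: Rational(53, 9273) ≈ 0.0057155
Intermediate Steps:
V = -16 (V = Mul(Add(-4, 8), -4) = Mul(4, -4) = -16)
Function('J')(L, N) = -5 (Function('J')(L, N) = Mul(5, -1) = -5)
Function('x')(u, H) = Add(-37, H) (Function('x')(u, H) = Add(Add(-5, -32), H) = Add(-37, H))
Mul(Function('x')(-67, V), Pow(-9273, -1)) = Mul(Add(-37, -16), Pow(-9273, -1)) = Mul(-53, Rational(-1, 9273)) = Rational(53, 9273)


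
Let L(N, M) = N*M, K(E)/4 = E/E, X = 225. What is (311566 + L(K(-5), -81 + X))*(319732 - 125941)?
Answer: 60490310322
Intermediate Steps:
K(E) = 4 (K(E) = 4*(E/E) = 4*1 = 4)
L(N, M) = M*N
(311566 + L(K(-5), -81 + X))*(319732 - 125941) = (311566 + (-81 + 225)*4)*(319732 - 125941) = (311566 + 144*4)*193791 = (311566 + 576)*193791 = 312142*193791 = 60490310322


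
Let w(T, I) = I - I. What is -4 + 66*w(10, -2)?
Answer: -4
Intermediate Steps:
w(T, I) = 0
-4 + 66*w(10, -2) = -4 + 66*0 = -4 + 0 = -4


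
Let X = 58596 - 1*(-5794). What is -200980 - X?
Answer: -265370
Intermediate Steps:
X = 64390 (X = 58596 + 5794 = 64390)
-200980 - X = -200980 - 1*64390 = -200980 - 64390 = -265370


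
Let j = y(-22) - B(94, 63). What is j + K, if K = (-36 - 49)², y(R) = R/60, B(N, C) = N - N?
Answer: 216739/30 ≈ 7224.6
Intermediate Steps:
B(N, C) = 0
y(R) = R/60 (y(R) = R*(1/60) = R/60)
K = 7225 (K = (-85)² = 7225)
j = -11/30 (j = (1/60)*(-22) - 1*0 = -11/30 + 0 = -11/30 ≈ -0.36667)
j + K = -11/30 + 7225 = 216739/30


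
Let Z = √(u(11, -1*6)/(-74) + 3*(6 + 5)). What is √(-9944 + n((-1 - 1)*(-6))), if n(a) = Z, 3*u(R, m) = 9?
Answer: √(-54453344 + 222*√20054)/74 ≈ 99.691*I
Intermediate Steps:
u(R, m) = 3 (u(R, m) = (⅓)*9 = 3)
Z = 3*√20054/74 (Z = √(3/(-74) + 3*(6 + 5)) = √(3*(-1/74) + 3*11) = √(-3/74 + 33) = √(2439/74) = 3*√20054/74 ≈ 5.7410)
n(a) = 3*√20054/74
√(-9944 + n((-1 - 1)*(-6))) = √(-9944 + 3*√20054/74)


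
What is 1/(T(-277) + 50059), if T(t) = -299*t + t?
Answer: 1/132605 ≈ 7.5412e-6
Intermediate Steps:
T(t) = -298*t
1/(T(-277) + 50059) = 1/(-298*(-277) + 50059) = 1/(82546 + 50059) = 1/132605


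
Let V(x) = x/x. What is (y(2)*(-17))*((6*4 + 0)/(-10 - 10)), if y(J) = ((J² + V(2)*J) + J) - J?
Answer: 612/5 ≈ 122.40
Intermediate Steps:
V(x) = 1
y(J) = J + J² (y(J) = ((J² + 1*J) + J) - J = ((J² + J) + J) - J = ((J + J²) + J) - J = (J² + 2*J) - J = J + J²)
(y(2)*(-17))*((6*4 + 0)/(-10 - 10)) = ((2*(1 + 2))*(-17))*((6*4 + 0)/(-10 - 10)) = ((2*3)*(-17))*((24 + 0)/(-20)) = (6*(-17))*(24*(-1/20)) = -102*(-6/5) = 612/5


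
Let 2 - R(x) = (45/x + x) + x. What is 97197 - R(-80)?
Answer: 1552551/16 ≈ 97035.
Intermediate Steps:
R(x) = 2 - 45/x - 2*x (R(x) = 2 - ((45/x + x) + x) = 2 - ((x + 45/x) + x) = 2 - (2*x + 45/x) = 2 + (-45/x - 2*x) = 2 - 45/x - 2*x)
97197 - R(-80) = 97197 - (2 - 45/(-80) - 2*(-80)) = 97197 - (2 - 45*(-1/80) + 160) = 97197 - (2 + 9/16 + 160) = 97197 - 1*2601/16 = 97197 - 2601/16 = 1552551/16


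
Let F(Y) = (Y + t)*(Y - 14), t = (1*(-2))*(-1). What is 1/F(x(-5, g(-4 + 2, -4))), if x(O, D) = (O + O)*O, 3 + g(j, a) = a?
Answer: 1/1872 ≈ 0.00053419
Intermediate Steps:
g(j, a) = -3 + a
x(O, D) = 2*O² (x(O, D) = (2*O)*O = 2*O²)
t = 2 (t = -2*(-1) = 2)
F(Y) = (-14 + Y)*(2 + Y) (F(Y) = (Y + 2)*(Y - 14) = (2 + Y)*(-14 + Y) = (-14 + Y)*(2 + Y))
1/F(x(-5, g(-4 + 2, -4))) = 1/(-28 + (2*(-5)²)² - 24*(-5)²) = 1/(-28 + (2*25)² - 24*25) = 1/(-28 + 50² - 12*50) = 1/(-28 + 2500 - 600) = 1/1872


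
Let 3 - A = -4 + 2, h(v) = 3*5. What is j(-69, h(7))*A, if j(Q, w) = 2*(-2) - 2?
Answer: -30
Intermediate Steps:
h(v) = 15
A = 5 (A = 3 - (-4 + 2) = 3 - 1*(-2) = 3 + 2 = 5)
j(Q, w) = -6 (j(Q, w) = -4 - 2 = -6)
j(-69, h(7))*A = -6*5 = -30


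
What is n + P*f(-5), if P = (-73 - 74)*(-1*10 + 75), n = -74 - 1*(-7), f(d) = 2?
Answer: -19177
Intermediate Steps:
n = -67 (n = -74 + 7 = -67)
P = -9555 (P = -147*(-10 + 75) = -147*65 = -9555)
n + P*f(-5) = -67 - 9555*2 = -67 - 19110 = -19177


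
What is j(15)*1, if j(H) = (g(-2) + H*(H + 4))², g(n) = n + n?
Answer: 78961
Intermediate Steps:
g(n) = 2*n
j(H) = (-4 + H*(4 + H))² (j(H) = (2*(-2) + H*(H + 4))² = (-4 + H*(4 + H))²)
j(15)*1 = (-4 + 15² + 4*15)²*1 = (-4 + 225 + 60)²*1 = 281²*1 = 78961*1 = 78961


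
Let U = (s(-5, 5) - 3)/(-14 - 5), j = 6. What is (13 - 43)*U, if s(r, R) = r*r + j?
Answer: 840/19 ≈ 44.211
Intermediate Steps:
s(r, R) = 6 + r² (s(r, R) = r*r + 6 = r² + 6 = 6 + r²)
U = -28/19 (U = ((6 + (-5)²) - 3)/(-14 - 5) = ((6 + 25) - 3)/(-19) = (31 - 3)*(-1/19) = 28*(-1/19) = -28/19 ≈ -1.4737)
(13 - 43)*U = (13 - 43)*(-28/19) = -30*(-28/19) = 840/19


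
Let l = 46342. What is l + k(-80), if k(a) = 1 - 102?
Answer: 46241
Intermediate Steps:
k(a) = -101
l + k(-80) = 46342 - 101 = 46241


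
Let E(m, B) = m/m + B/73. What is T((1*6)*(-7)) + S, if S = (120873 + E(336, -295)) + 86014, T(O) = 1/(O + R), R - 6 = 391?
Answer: 5361397868/25915 ≈ 2.0688e+5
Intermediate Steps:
R = 397 (R = 6 + 391 = 397)
E(m, B) = 1 + B/73 (E(m, B) = 1 + B*(1/73) = 1 + B/73)
T(O) = 1/(397 + O) (T(O) = 1/(O + 397) = 1/(397 + O))
S = 15102529/73 (S = (120873 + (1 + (1/73)*(-295))) + 86014 = (120873 + (1 - 295/73)) + 86014 = (120873 - 222/73) + 86014 = 8823507/73 + 86014 = 15102529/73 ≈ 2.0688e+5)
T((1*6)*(-7)) + S = 1/(397 + (1*6)*(-7)) + 15102529/73 = 1/(397 + 6*(-7)) + 15102529/73 = 1/(397 - 42) + 15102529/73 = 1/355 + 15102529/73 = 5361397868/25915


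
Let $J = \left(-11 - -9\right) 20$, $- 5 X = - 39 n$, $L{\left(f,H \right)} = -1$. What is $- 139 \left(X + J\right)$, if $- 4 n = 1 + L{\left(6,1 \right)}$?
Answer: $5560$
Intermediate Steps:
$n = 0$ ($n = - \frac{1 - 1}{4} = \left(- \frac{1}{4}\right) 0 = 0$)
$X = 0$ ($X = - \frac{\left(-39\right) 0}{5} = \left(- \frac{1}{5}\right) 0 = 0$)
$J = -40$ ($J = \left(-11 + 9\right) 20 = \left(-2\right) 20 = -40$)
$- 139 \left(X + J\right) = - 139 \left(0 - 40\right) = \left(-139\right) \left(-40\right) = 5560$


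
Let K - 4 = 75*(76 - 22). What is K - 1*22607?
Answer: -18553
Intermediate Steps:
K = 4054 (K = 4 + 75*(76 - 22) = 4 + 75*54 = 4 + 4050 = 4054)
K - 1*22607 = 4054 - 1*22607 = 4054 - 22607 = -18553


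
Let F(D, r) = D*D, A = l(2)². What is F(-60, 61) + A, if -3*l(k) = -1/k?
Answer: 129601/36 ≈ 3600.0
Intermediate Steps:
l(k) = 1/(3*k) (l(k) = -(-1)/(3*k) = 1/(3*k))
A = 1/36 (A = ((⅓)/2)² = ((⅓)*(½))² = (⅙)² = 1/36 ≈ 0.027778)
F(D, r) = D²
F(-60, 61) + A = (-60)² + 1/36 = 3600 + 1/36 = 129601/36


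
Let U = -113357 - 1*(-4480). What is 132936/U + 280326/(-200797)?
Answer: -57214203894/21862174969 ≈ -2.6170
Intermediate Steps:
U = -108877 (U = -113357 + 4480 = -108877)
132936/U + 280326/(-200797) = 132936/(-108877) + 280326/(-200797) = 132936*(-1/108877) + 280326*(-1/200797) = -132936/108877 - 280326/200797 = -57214203894/21862174969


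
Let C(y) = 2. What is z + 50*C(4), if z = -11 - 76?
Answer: 13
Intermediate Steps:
z = -87
z + 50*C(4) = -87 + 50*2 = -87 + 100 = 13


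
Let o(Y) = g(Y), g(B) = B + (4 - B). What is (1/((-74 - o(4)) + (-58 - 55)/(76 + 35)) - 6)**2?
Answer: 2781191169/76930441 ≈ 36.152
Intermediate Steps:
g(B) = 4
o(Y) = 4
(1/((-74 - o(4)) + (-58 - 55)/(76 + 35)) - 6)**2 = (1/((-74 - 1*4) + (-58 - 55)/(76 + 35)) - 6)**2 = (1/((-74 - 4) - 113/111) - 6)**2 = (1/(-78 - 113*1/111) - 6)**2 = (1/(-78 - 113/111) - 6)**2 = (1/(-8771/111) - 6)**2 = (-111/8771 - 6)**2 = (-52737/8771)**2 = 2781191169/76930441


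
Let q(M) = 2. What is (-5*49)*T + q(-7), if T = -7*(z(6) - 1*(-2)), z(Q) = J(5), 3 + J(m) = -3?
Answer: -6858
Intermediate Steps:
J(m) = -6 (J(m) = -3 - 3 = -6)
z(Q) = -6
T = 28 (T = -7*(-6 - 1*(-2)) = -7*(-6 + 2) = -7*(-4) = 28)
(-5*49)*T + q(-7) = -5*49*28 + 2 = -245*28 + 2 = -6860 + 2 = -6858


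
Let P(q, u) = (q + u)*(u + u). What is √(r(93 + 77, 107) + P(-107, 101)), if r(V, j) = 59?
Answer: I*√1153 ≈ 33.956*I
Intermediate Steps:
P(q, u) = 2*u*(q + u) (P(q, u) = (q + u)*(2*u) = 2*u*(q + u))
√(r(93 + 77, 107) + P(-107, 101)) = √(59 + 2*101*(-107 + 101)) = √(59 + 2*101*(-6)) = √(59 - 1212) = √(-1153) = I*√1153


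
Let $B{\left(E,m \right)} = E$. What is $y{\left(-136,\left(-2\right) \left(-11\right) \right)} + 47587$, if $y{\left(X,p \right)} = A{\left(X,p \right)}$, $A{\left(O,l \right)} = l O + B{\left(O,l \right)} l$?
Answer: $41603$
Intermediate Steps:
$A{\left(O,l \right)} = 2 O l$ ($A{\left(O,l \right)} = l O + O l = O l + O l = 2 O l$)
$y{\left(X,p \right)} = 2 X p$
$y{\left(-136,\left(-2\right) \left(-11\right) \right)} + 47587 = 2 \left(-136\right) \left(\left(-2\right) \left(-11\right)\right) + 47587 = 2 \left(-136\right) 22 + 47587 = -5984 + 47587 = 41603$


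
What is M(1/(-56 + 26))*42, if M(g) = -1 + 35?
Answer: 1428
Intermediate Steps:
M(g) = 34
M(1/(-56 + 26))*42 = 34*42 = 1428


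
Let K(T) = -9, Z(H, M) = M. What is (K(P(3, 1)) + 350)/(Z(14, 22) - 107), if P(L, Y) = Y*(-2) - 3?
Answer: -341/85 ≈ -4.0118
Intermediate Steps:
P(L, Y) = -3 - 2*Y (P(L, Y) = -2*Y - 3 = -3 - 2*Y)
(K(P(3, 1)) + 350)/(Z(14, 22) - 107) = (-9 + 350)/(22 - 107) = 341/(-85) = 341*(-1/85) = -341/85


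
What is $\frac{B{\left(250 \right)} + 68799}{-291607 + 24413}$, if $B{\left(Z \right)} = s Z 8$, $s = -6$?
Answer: $- \frac{56799}{267194} \approx -0.21258$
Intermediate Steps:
$B{\left(Z \right)} = - 48 Z$ ($B{\left(Z \right)} = - 6 Z 8 = - 48 Z$)
$\frac{B{\left(250 \right)} + 68799}{-291607 + 24413} = \frac{\left(-48\right) 250 + 68799}{-291607 + 24413} = \frac{-12000 + 68799}{-267194} = 56799 \left(- \frac{1}{267194}\right) = - \frac{56799}{267194}$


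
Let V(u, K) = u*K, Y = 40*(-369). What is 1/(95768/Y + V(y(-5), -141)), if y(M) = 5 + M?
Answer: -1845/11971 ≈ -0.15412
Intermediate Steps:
Y = -14760
V(u, K) = K*u
1/(95768/Y + V(y(-5), -141)) = 1/(95768/(-14760) - 141*(5 - 5)) = 1/(95768*(-1/14760) - 141*0) = 1/(-11971/1845 + 0) = 1/(-11971/1845) = -1845/11971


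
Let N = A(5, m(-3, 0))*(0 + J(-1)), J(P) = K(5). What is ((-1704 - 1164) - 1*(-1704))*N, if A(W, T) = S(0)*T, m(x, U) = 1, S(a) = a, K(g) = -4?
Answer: 0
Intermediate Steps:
J(P) = -4
A(W, T) = 0 (A(W, T) = 0*T = 0)
N = 0 (N = 0*(0 - 4) = 0*(-4) = 0)
((-1704 - 1164) - 1*(-1704))*N = ((-1704 - 1164) - 1*(-1704))*0 = (-2868 + 1704)*0 = -1164*0 = 0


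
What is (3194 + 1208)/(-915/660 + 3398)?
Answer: 6248/4821 ≈ 1.2960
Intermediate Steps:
(3194 + 1208)/(-915/660 + 3398) = 4402/(-915*1/660 + 3398) = 4402/(-61/44 + 3398) = 4402/(149451/44) = 4402*(44/149451) = 6248/4821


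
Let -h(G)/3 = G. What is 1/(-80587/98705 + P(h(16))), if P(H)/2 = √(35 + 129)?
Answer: 7954339835/6384701863831 + 38970708100*√41/6384701863831 ≈ 0.040329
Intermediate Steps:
h(G) = -3*G
P(H) = 4*√41 (P(H) = 2*√(35 + 129) = 2*√164 = 2*(2*√41) = 4*√41)
1/(-80587/98705 + P(h(16))) = 1/(-80587/98705 + 4*√41)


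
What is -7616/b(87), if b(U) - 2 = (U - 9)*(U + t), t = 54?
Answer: -952/1375 ≈ -0.69236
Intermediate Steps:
b(U) = 2 + (-9 + U)*(54 + U) (b(U) = 2 + (U - 9)*(U + 54) = 2 + (-9 + U)*(54 + U))
-7616/b(87) = -7616/(-484 + 87**2 + 45*87) = -7616/(-484 + 7569 + 3915) = -7616/11000 = -7616*1/11000 = -952/1375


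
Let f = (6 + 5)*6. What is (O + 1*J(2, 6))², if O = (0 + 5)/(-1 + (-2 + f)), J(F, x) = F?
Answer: 17161/3969 ≈ 4.3238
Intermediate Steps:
f = 66 (f = 11*6 = 66)
O = 5/63 (O = (0 + 5)/(-1 + (-2 + 66)) = 5/(-1 + 64) = 5/63 ≈ 0.079365)
(O + 1*J(2, 6))² = (5/63 + 1*2)² = (5/63 + 2)² = (131/63)² = 17161/3969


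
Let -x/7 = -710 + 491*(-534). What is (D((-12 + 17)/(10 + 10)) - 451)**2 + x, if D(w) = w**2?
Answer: 523180193/256 ≈ 2.0437e+6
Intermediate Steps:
x = 1840328 (x = -7*(-710 + 491*(-534)) = -7*(-710 - 262194) = -7*(-262904) = 1840328)
(D((-12 + 17)/(10 + 10)) - 451)**2 + x = (((-12 + 17)/(10 + 10))**2 - 451)**2 + 1840328 = ((5/20)**2 - 451)**2 + 1840328 = ((5*(1/20))**2 - 451)**2 + 1840328 = ((1/4)**2 - 451)**2 + 1840328 = (1/16 - 451)**2 + 1840328 = (-7215/16)**2 + 1840328 = 52056225/256 + 1840328 = 523180193/256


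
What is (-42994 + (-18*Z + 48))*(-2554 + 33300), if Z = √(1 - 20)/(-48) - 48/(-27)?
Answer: -1321401588 + 46119*I*√19/4 ≈ -1.3214e+9 + 50257.0*I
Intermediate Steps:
Z = 16/9 - I*√19/48 (Z = √(-19)*(-1/48) - 48*(-1/27) = (I*√19)*(-1/48) + 16/9 = -I*√19/48 + 16/9 = 16/9 - I*√19/48 ≈ 1.7778 - 0.09081*I)
(-42994 + (-18*Z + 48))*(-2554 + 33300) = (-42994 + (-18*(16/9 - I*√19/48) + 48))*(-2554 + 33300) = (-42994 + ((-32 + 3*I*√19/8) + 48))*30746 = (-42994 + (16 + 3*I*√19/8))*30746 = (-42978 + 3*I*√19/8)*30746 = -1321401588 + 46119*I*√19/4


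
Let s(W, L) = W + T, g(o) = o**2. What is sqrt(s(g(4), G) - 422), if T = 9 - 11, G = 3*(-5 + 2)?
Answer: 2*I*sqrt(102) ≈ 20.199*I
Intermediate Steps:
G = -9 (G = 3*(-3) = -9)
T = -2
s(W, L) = -2 + W (s(W, L) = W - 2 = -2 + W)
sqrt(s(g(4), G) - 422) = sqrt((-2 + 4**2) - 422) = sqrt((-2 + 16) - 422) = sqrt(14 - 422) = sqrt(-408) = 2*I*sqrt(102)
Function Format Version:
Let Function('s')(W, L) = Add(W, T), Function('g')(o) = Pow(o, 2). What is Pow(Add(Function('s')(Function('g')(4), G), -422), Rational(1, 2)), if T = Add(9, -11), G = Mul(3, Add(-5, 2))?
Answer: Mul(2, I, Pow(102, Rational(1, 2))) ≈ Mul(20.199, I)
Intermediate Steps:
G = -9 (G = Mul(3, -3) = -9)
T = -2
Function('s')(W, L) = Add(-2, W) (Function('s')(W, L) = Add(W, -2) = Add(-2, W))
Pow(Add(Function('s')(Function('g')(4), G), -422), Rational(1, 2)) = Pow(Add(Add(-2, Pow(4, 2)), -422), Rational(1, 2)) = Pow(Add(Add(-2, 16), -422), Rational(1, 2)) = Pow(Add(14, -422), Rational(1, 2)) = Pow(-408, Rational(1, 2)) = Mul(2, I, Pow(102, Rational(1, 2)))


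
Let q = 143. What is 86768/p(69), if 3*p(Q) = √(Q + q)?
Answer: 130152*√53/53 ≈ 17878.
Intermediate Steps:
p(Q) = √(143 + Q)/3 (p(Q) = √(Q + 143)/3 = √(143 + Q)/3)
86768/p(69) = 86768/((√(143 + 69)/3)) = 86768/((√212/3)) = 86768/(((2*√53)/3)) = 86768/((2*√53/3)) = 86768*(3*√53/106) = 130152*√53/53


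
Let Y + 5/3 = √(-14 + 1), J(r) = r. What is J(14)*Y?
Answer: -70/3 + 14*I*√13 ≈ -23.333 + 50.478*I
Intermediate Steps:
Y = -5/3 + I*√13 (Y = -5/3 + √(-14 + 1) = -5/3 + √(-13) = -5/3 + I*√13 ≈ -1.6667 + 3.6056*I)
J(14)*Y = 14*(-5/3 + I*√13) = -70/3 + 14*I*√13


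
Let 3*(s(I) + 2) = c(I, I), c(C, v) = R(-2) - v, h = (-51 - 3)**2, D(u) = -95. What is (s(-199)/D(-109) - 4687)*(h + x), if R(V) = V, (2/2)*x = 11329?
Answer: -3806224114/57 ≈ -6.6776e+7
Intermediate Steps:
x = 11329
h = 2916 (h = (-54)**2 = 2916)
c(C, v) = -2 - v
s(I) = -8/3 - I/3 (s(I) = -2 + (-2 - I)/3 = -2 + (-2/3 - I/3) = -8/3 - I/3)
(s(-199)/D(-109) - 4687)*(h + x) = ((-8/3 - 1/3*(-199))/(-95) - 4687)*(2916 + 11329) = ((-8/3 + 199/3)*(-1/95) - 4687)*14245 = ((191/3)*(-1/95) - 4687)*14245 = (-191/285 - 4687)*14245 = -1335986/285*14245 = -3806224114/57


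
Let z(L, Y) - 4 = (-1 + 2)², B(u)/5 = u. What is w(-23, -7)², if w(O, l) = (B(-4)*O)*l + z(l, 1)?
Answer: 10336225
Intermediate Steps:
B(u) = 5*u
z(L, Y) = 5 (z(L, Y) = 4 + (-1 + 2)² = 4 + 1² = 4 + 1 = 5)
w(O, l) = 5 - 20*O*l (w(O, l) = ((5*(-4))*O)*l + 5 = (-20*O)*l + 5 = -20*O*l + 5 = 5 - 20*O*l)
w(-23, -7)² = (5 - 20*(-23)*(-7))² = (5 - 3220)² = (-3215)² = 10336225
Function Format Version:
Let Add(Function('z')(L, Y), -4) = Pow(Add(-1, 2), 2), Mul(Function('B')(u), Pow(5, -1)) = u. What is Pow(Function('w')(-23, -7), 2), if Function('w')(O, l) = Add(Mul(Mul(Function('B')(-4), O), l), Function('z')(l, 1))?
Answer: 10336225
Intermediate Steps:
Function('B')(u) = Mul(5, u)
Function('z')(L, Y) = 5 (Function('z')(L, Y) = Add(4, Pow(Add(-1, 2), 2)) = Add(4, Pow(1, 2)) = Add(4, 1) = 5)
Function('w')(O, l) = Add(5, Mul(-20, O, l)) (Function('w')(O, l) = Add(Mul(Mul(Mul(5, -4), O), l), 5) = Add(Mul(Mul(-20, O), l), 5) = Add(Mul(-20, O, l), 5) = Add(5, Mul(-20, O, l)))
Pow(Function('w')(-23, -7), 2) = Pow(Add(5, Mul(-20, -23, -7)), 2) = Pow(Add(5, -3220), 2) = Pow(-3215, 2) = 10336225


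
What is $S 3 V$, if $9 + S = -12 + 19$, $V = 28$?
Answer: $-168$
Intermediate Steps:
$S = -2$ ($S = -9 + \left(-12 + 19\right) = -9 + 7 = -2$)
$S 3 V = \left(-2\right) 3 \cdot 28 = \left(-6\right) 28 = -168$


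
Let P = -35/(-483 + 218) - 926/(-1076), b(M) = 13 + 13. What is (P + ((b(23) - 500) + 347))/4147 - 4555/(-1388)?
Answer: 266815290083/82063805252 ≈ 3.2513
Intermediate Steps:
b(M) = 26
P = 28305/28514 (P = -35/(-265) - 926*(-1/1076) = -35*(-1/265) + 463/538 = 7/53 + 463/538 = 28305/28514 ≈ 0.99267)
(P + ((b(23) - 500) + 347))/4147 - 4555/(-1388) = (28305/28514 + ((26 - 500) + 347))/4147 - 4555/(-1388) = (28305/28514 + (-474 + 347))*(1/4147) - 4555*(-1/1388) = (28305/28514 - 127)*(1/4147) + 4555/1388 = -3592973/28514*1/4147 + 4555/1388 = -3592973/118247558 + 4555/1388 = 266815290083/82063805252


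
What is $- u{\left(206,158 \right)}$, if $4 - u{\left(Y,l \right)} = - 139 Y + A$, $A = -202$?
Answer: $-28840$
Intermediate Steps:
$u{\left(Y,l \right)} = 206 + 139 Y$ ($u{\left(Y,l \right)} = 4 - \left(- 139 Y - 202\right) = 4 - \left(-202 - 139 Y\right) = 4 + \left(202 + 139 Y\right) = 206 + 139 Y$)
$- u{\left(206,158 \right)} = - (206 + 139 \cdot 206) = - (206 + 28634) = \left(-1\right) 28840 = -28840$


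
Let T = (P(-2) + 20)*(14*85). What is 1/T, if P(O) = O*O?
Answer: 1/28560 ≈ 3.5014e-5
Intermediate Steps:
P(O) = O²
T = 28560 (T = ((-2)² + 20)*(14*85) = (4 + 20)*1190 = 24*1190 = 28560)
1/T = 1/28560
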